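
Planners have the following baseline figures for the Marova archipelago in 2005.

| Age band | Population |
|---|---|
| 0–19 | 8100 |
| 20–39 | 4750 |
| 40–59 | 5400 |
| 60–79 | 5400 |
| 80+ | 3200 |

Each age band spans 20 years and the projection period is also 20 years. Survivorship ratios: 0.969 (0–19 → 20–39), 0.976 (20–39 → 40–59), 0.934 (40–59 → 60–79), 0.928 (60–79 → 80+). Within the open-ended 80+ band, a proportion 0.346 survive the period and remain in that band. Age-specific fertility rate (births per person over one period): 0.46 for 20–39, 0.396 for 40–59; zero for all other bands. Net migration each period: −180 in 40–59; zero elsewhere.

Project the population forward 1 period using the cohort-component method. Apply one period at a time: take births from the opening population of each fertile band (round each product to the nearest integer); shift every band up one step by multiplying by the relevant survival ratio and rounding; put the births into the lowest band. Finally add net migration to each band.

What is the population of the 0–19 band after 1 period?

Call the groups 1 to 5, youngest first.
After projecting period 1:
Births: 4750 × 0.46 = 2185, 5400 × 0.396 = 2138 — total 4323
Group 2: 8100 × 0.969 = 7849
Group 3: 4750 × 0.976 = 4636
Group 4: 5400 × 0.934 = 5044
Group 5: 5400 × 0.928 + 3200 × 0.346 = 5011 + 1107 = 6118
Net migration: Group 3 − 180 → 4456
End of period: [4323, 7849, 4456, 5044, 6118]

4323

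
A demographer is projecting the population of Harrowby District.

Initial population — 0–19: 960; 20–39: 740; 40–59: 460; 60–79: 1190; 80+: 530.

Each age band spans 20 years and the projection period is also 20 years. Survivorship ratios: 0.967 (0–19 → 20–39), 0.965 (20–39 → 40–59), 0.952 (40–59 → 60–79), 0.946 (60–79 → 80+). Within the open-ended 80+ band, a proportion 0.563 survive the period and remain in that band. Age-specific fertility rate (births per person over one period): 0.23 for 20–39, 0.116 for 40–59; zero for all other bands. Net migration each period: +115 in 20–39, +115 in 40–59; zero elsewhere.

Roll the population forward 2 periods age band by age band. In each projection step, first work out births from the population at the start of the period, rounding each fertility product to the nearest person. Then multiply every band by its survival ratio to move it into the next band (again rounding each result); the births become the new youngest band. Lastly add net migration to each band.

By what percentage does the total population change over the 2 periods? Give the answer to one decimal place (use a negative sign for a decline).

-2.2

After projecting period 1:
Births: 740 × 0.23 = 170  |  460 × 0.116 = 53 → total 223
20–39: 960 × 0.967 = 928
40–59: 740 × 0.965 = 714
60–79: 460 × 0.952 = 438
80+: 1190 × 0.946 + 530 × 0.563 = 1126 + 298 = 1424
Net migration: 20–39 + 115 → 1043; 40–59 + 115 → 829
Giving 223 / 1043 / 829 / 438 / 1424.
After projecting period 2:
Births: 1043 × 0.23 = 240  |  829 × 0.116 = 96 → total 336
20–39: 223 × 0.967 = 216
40–59: 1043 × 0.965 = 1006
60–79: 829 × 0.952 = 789
80+: 438 × 0.946 + 1424 × 0.563 = 414 + 802 = 1216
Net migration: 20–39 + 115 → 331; 40–59 + 115 → 1121
Giving 336 / 331 / 1121 / 789 / 1216.
Total: 3880 → 3793; change = -87; percentage change = -2.2%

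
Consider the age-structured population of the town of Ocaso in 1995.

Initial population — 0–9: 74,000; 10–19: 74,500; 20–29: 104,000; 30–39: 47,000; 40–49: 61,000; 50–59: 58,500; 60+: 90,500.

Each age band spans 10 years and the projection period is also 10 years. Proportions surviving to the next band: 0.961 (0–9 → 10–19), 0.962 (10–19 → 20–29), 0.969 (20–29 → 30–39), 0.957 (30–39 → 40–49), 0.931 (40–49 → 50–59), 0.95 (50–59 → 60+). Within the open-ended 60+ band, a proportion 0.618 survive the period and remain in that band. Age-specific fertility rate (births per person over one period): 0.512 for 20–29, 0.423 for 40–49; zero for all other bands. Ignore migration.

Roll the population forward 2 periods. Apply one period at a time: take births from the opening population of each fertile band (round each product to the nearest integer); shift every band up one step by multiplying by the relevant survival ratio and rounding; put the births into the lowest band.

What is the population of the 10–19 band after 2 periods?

Call the groups 1 to 7, youngest first.
[period 1]
Births: 104000 × 0.512 = 53248, 61000 × 0.423 = 25803 ⇒ total 79051
Group 2: 74000 × 0.961 = 71114
Group 3: 74500 × 0.962 = 71669
Group 4: 104000 × 0.969 = 100776
Group 5: 47000 × 0.957 = 44979
Group 6: 61000 × 0.931 = 56791
Group 7: 58500 × 0.95 + 90500 × 0.618 = 55575 + 55929 = 111504
Giving 79051 / 71114 / 71669 / 100776 / 44979 / 56791 / 111504.
[period 2]
Births: 71669 × 0.512 = 36695, 44979 × 0.423 = 19026 ⇒ total 55721
Group 2: 79051 × 0.961 = 75968
Group 3: 71114 × 0.962 = 68412
Group 4: 71669 × 0.969 = 69447
Group 5: 100776 × 0.957 = 96443
Group 6: 44979 × 0.931 = 41875
Group 7: 56791 × 0.95 + 111504 × 0.618 = 53951 + 68909 = 122860
Giving 55721 / 75968 / 68412 / 69447 / 96443 / 41875 / 122860.

75968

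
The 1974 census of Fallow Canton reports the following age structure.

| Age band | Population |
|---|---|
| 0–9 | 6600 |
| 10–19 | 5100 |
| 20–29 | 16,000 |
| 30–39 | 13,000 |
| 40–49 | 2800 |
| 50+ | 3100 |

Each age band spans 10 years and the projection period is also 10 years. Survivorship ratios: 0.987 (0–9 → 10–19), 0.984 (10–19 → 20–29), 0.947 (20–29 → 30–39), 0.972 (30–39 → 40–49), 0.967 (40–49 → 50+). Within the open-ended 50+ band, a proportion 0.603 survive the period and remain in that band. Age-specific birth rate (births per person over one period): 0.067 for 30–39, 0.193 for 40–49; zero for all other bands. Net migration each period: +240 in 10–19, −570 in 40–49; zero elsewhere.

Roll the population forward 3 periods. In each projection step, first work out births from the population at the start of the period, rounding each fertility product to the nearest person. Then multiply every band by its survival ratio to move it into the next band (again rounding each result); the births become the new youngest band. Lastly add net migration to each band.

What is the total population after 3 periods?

Period 1:
Births: 13000 × 0.067 = 871 ; 2800 × 0.193 = 540 → total 1411
10–19: 6600 × 0.987 = 6514
20–29: 5100 × 0.984 = 5018
30–39: 16000 × 0.947 = 15152
40–49: 13000 × 0.972 = 12636
50+: 2800 × 0.967 + 3100 × 0.603 = 2708 + 1869 = 4577
Net migration: 10–19 + 240 → 6754; 40–49 − 570 → 12066
End of period: [1411, 6754, 5018, 15152, 12066, 4577]
Period 2:
Births: 15152 × 0.067 = 1015 ; 12066 × 0.193 = 2329 → total 3344
10–19: 1411 × 0.987 = 1393
20–29: 6754 × 0.984 = 6646
30–39: 5018 × 0.947 = 4752
40–49: 15152 × 0.972 = 14728
50+: 12066 × 0.967 + 4577 × 0.603 = 11668 + 2760 = 14428
Net migration: 10–19 + 240 → 1633; 40–49 − 570 → 14158
End of period: [3344, 1633, 6646, 4752, 14158, 14428]
Period 3:
Births: 4752 × 0.067 = 318 ; 14158 × 0.193 = 2732 → total 3050
10–19: 3344 × 0.987 = 3301
20–29: 1633 × 0.984 = 1607
30–39: 6646 × 0.947 = 6294
40–49: 4752 × 0.972 = 4619
50+: 14158 × 0.967 + 14428 × 0.603 = 13691 + 8700 = 22391
Net migration: 10–19 + 240 → 3541; 40–49 − 570 → 4049
End of period: [3050, 3541, 1607, 6294, 4049, 22391]
Total after period 3: 3050 + 3541 + 1607 + 6294 + 4049 + 22391 = 40932

40932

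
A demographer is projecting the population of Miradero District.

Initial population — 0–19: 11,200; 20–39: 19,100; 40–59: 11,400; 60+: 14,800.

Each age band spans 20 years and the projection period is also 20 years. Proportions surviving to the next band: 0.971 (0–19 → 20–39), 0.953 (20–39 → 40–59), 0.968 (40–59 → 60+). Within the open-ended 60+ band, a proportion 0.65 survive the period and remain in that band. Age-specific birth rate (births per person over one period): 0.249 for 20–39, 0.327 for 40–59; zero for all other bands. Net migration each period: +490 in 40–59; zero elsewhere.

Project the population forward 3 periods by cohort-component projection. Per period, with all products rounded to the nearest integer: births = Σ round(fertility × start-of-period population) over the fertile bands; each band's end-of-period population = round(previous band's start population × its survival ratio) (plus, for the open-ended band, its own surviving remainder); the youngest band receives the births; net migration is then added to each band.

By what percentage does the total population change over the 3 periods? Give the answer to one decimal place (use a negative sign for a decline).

-5.3

[period 1]
Births: 19100 × 0.249 = 4756 ; 11400 × 0.327 = 3728 — total 8484
20–39: 11200 × 0.971 = 10875
40–59: 19100 × 0.953 = 18202
60+: 11400 × 0.968 + 14800 × 0.65 = 11035 + 9620 = 20655
Net migration: 40–59 + 490 → 18692
→ [8484, 10875, 18692, 20655]
[period 2]
Births: 10875 × 0.249 = 2708 ; 18692 × 0.327 = 6112 — total 8820
20–39: 8484 × 0.971 = 8238
40–59: 10875 × 0.953 = 10364
60+: 18692 × 0.968 + 20655 × 0.65 = 18094 + 13426 = 31520
Net migration: 40–59 + 490 → 10854
→ [8820, 8238, 10854, 31520]
[period 3]
Births: 8238 × 0.249 = 2051 ; 10854 × 0.327 = 3549 — total 5600
20–39: 8820 × 0.971 = 8564
40–59: 8238 × 0.953 = 7851
60+: 10854 × 0.968 + 31520 × 0.65 = 10507 + 20488 = 30995
Net migration: 40–59 + 490 → 8341
→ [5600, 8564, 8341, 30995]
Total: 56500 → 53500; change = -3000; percentage change = -5.3%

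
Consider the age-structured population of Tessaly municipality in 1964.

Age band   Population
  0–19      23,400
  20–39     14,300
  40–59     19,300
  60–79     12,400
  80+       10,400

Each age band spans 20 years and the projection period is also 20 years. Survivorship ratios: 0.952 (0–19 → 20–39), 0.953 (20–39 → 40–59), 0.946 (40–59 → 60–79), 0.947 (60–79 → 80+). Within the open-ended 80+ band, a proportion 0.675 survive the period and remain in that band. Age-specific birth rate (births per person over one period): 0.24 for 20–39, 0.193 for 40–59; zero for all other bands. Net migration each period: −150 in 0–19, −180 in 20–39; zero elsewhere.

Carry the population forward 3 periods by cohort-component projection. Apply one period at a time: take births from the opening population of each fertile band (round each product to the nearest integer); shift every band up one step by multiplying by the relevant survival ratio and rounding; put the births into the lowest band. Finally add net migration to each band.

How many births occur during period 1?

7157

Period 1.
Births: 14300 * 0.24 = 3432, 19300 * 0.193 = 3725 ⇒ total 7157
20–39: 23400 * 0.952 = 22277
40–59: 14300 * 0.953 = 13628
60–79: 19300 * 0.946 = 18258
80+: 12400 * 0.947 + 10400 * 0.675 = 11743 + 7020 = 18763
Net migration: 0–19 − 150 → 7007; 20–39 − 180 → 22097
→ [7007, 22097, 13628, 18258, 18763]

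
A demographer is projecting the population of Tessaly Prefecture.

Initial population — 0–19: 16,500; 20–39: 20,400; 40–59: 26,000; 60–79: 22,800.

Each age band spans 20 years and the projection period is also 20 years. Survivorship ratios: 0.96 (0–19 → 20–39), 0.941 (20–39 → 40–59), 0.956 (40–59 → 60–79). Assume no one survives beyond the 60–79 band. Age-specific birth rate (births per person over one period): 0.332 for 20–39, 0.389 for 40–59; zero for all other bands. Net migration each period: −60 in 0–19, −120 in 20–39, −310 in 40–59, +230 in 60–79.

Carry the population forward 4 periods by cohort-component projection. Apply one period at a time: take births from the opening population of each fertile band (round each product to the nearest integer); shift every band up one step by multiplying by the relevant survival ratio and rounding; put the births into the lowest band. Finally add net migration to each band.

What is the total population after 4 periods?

Call the groups 1 to 4, youngest first.
Period 1.
Births: 20400 × 0.332 = 6773, 26000 × 0.389 = 10114 → total 16887
Group 2: 16500 × 0.96 = 15840
Group 3: 20400 × 0.941 = 19196
Group 4: 26000 × 0.956 = 24856
Net migration: Group 1 − 60 → 16827; Group 2 − 120 → 15720; Group 3 − 310 → 18886; Group 4 + 230 → 25086
End of period: [16827, 15720, 18886, 25086]
Period 2.
Births: 15720 × 0.332 = 5219, 18886 × 0.389 = 7347 → total 12566
Group 2: 16827 × 0.96 = 16154
Group 3: 15720 × 0.941 = 14793
Group 4: 18886 × 0.956 = 18055
Net migration: Group 1 − 60 → 12506; Group 2 − 120 → 16034; Group 3 − 310 → 14483; Group 4 + 230 → 18285
End of period: [12506, 16034, 14483, 18285]
Period 3.
Births: 16034 × 0.332 = 5323, 14483 × 0.389 = 5634 → total 10957
Group 2: 12506 × 0.96 = 12006
Group 3: 16034 × 0.941 = 15088
Group 4: 14483 × 0.956 = 13846
Net migration: Group 1 − 60 → 10897; Group 2 − 120 → 11886; Group 3 − 310 → 14778; Group 4 + 230 → 14076
End of period: [10897, 11886, 14778, 14076]
Period 4.
Births: 11886 × 0.332 = 3946, 14778 × 0.389 = 5749 → total 9695
Group 2: 10897 × 0.96 = 10461
Group 3: 11886 × 0.941 = 11185
Group 4: 14778 × 0.956 = 14128
Net migration: Group 1 − 60 → 9635; Group 2 − 120 → 10341; Group 3 − 310 → 10875; Group 4 + 230 → 14358
End of period: [9635, 10341, 10875, 14358]
Total after period 4: 9635 + 10341 + 10875 + 14358 = 45209

45209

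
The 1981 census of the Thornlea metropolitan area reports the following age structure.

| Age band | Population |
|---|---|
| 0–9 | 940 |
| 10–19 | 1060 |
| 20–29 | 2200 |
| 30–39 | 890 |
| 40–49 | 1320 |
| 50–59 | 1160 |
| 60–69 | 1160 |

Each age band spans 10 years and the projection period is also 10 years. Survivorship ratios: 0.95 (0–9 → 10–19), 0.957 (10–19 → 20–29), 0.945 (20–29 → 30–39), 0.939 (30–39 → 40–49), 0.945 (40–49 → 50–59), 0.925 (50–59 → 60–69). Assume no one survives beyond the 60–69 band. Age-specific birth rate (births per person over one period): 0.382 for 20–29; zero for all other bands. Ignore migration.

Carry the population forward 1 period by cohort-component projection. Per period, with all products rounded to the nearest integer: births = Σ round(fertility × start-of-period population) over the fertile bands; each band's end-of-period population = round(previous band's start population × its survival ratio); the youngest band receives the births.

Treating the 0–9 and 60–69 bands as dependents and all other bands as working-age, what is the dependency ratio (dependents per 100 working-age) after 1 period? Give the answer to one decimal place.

31.5

After projecting period 1:
Births: 2200 × 0.382 = 840
10–19: 940 × 0.95 = 893
20–29: 1060 × 0.957 = 1014
30–39: 2200 × 0.945 = 2079
40–49: 890 × 0.939 = 836
50–59: 1320 × 0.945 = 1247
60–69: 1160 × 0.925 = 1073
→ [840, 893, 1014, 2079, 836, 1247, 1073]
Dependents (band 0–9 + band 60–69) = 840 + 1073 = 1913; working-age = 6069; ratio = 1913/6069 × 100 = 31.5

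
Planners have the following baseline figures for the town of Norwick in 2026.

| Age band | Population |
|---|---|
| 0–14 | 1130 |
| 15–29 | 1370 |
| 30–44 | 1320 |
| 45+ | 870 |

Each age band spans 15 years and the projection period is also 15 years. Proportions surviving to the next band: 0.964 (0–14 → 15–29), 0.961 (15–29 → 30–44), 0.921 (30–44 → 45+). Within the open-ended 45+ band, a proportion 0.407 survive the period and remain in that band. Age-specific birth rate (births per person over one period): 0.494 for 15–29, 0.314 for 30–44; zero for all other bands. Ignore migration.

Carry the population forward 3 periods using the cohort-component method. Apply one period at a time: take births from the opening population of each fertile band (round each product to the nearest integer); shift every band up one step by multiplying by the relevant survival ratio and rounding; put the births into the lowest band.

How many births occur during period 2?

After projecting period 1:
Births: 1370 * 0.494 = 677 ; 1320 * 0.314 = 414 — total 1091
15–29: 1130 * 0.964 = 1089
30–44: 1370 * 0.961 = 1317
45+: 1320 * 0.921 + 870 * 0.407 = 1216 + 354 = 1570
Giving 1091 / 1089 / 1317 / 1570.
After projecting period 2:
Births: 1089 * 0.494 = 538 ; 1317 * 0.314 = 414 — total 952
15–29: 1091 * 0.964 = 1052
30–44: 1089 * 0.961 = 1047
45+: 1317 * 0.921 + 1570 * 0.407 = 1213 + 639 = 1852
Giving 952 / 1052 / 1047 / 1852.

952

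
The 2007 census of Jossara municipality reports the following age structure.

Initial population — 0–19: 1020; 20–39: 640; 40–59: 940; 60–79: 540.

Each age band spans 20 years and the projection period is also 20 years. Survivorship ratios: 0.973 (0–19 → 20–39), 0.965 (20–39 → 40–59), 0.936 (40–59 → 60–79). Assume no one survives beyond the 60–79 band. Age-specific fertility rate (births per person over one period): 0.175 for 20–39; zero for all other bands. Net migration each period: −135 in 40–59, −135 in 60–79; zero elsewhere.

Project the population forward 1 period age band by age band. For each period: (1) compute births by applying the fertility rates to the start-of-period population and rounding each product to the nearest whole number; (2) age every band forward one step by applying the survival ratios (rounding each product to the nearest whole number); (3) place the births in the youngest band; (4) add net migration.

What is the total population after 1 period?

— Period 1 —
Births: 640 * 0.175 = 112
20–39: 1020 * 0.973 = 992
40–59: 640 * 0.965 = 618
60–79: 940 * 0.936 = 880
Net migration: 40–59 − 135 → 483; 60–79 − 135 → 745
Giving 112 / 992 / 483 / 745.
Total after period 1: 112 + 992 + 483 + 745 = 2332

2332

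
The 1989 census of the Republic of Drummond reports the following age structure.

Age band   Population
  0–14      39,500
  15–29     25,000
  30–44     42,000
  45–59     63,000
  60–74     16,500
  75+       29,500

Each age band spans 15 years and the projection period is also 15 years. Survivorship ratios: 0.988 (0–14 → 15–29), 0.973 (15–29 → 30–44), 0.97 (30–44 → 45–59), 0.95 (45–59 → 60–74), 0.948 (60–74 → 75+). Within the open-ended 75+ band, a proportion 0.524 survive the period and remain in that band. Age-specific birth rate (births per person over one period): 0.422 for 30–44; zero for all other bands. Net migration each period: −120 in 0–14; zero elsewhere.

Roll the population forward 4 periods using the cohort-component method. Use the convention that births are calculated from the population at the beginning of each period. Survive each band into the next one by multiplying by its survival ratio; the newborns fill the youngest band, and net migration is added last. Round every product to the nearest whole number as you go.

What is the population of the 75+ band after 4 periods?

Let band 1 be 0–14 through band 6 = 75+.
After projecting period 1:
Births: 42000 × 0.422 = 17724
Band 2: 39500 × 0.988 = 39026
Band 3: 25000 × 0.973 = 24325
Band 4: 42000 × 0.97 = 40740
Band 5: 63000 × 0.95 = 59850
Band 6: 16500 × 0.948 + 29500 × 0.524 = 15642 + 15458 = 31100
Net migration: Band 1 − 120 → 17604
Population now: 0–14=17604, 15–29=39026, 30–44=24325, 45–59=40740, 60–74=59850, 75+=31100
After projecting period 2:
Births: 24325 × 0.422 = 10265
Band 2: 17604 × 0.988 = 17393
Band 3: 39026 × 0.973 = 37972
Band 4: 24325 × 0.97 = 23595
Band 5: 40740 × 0.95 = 38703
Band 6: 59850 × 0.948 + 31100 × 0.524 = 56738 + 16296 = 73034
Net migration: Band 1 − 120 → 10145
Population now: 0–14=10145, 15–29=17393, 30–44=37972, 45–59=23595, 60–74=38703, 75+=73034
After projecting period 3:
Births: 37972 × 0.422 = 16024
Band 2: 10145 × 0.988 = 10023
Band 3: 17393 × 0.973 = 16923
Band 4: 37972 × 0.97 = 36833
Band 5: 23595 × 0.95 = 22415
Band 6: 38703 × 0.948 + 73034 × 0.524 = 36690 + 38270 = 74960
Net migration: Band 1 − 120 → 15904
Population now: 0–14=15904, 15–29=10023, 30–44=16923, 45–59=36833, 60–74=22415, 75+=74960
After projecting period 4:
Births: 16923 × 0.422 = 7142
Band 2: 15904 × 0.988 = 15713
Band 3: 10023 × 0.973 = 9752
Band 4: 16923 × 0.97 = 16415
Band 5: 36833 × 0.95 = 34991
Band 6: 22415 × 0.948 + 74960 × 0.524 = 21249 + 39279 = 60528
Net migration: Band 1 − 120 → 7022
Population now: 0–14=7022, 15–29=15713, 30–44=9752, 45–59=16415, 60–74=34991, 75+=60528

60528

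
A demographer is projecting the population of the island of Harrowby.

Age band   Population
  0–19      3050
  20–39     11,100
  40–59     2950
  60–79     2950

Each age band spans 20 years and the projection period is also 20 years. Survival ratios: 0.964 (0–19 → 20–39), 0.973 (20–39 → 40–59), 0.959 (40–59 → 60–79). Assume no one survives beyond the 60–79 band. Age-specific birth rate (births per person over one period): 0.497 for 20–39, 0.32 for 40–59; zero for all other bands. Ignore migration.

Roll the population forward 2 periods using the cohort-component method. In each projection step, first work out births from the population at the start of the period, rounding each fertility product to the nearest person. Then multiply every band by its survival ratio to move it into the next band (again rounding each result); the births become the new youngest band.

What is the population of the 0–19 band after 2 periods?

Period 1:
Births: 11100 * 0.497 = 5517  |  2950 * 0.32 = 944 ⇒ total 6461
20–39: 3050 * 0.964 = 2940
40–59: 11100 * 0.973 = 10800
60–79: 2950 * 0.959 = 2829
→ [6461, 2940, 10800, 2829]
Period 2:
Births: 2940 * 0.497 = 1461  |  10800 * 0.32 = 3456 ⇒ total 4917
20–39: 6461 * 0.964 = 6228
40–59: 2940 * 0.973 = 2861
60–79: 10800 * 0.959 = 10357
→ [4917, 6228, 2861, 10357]

4917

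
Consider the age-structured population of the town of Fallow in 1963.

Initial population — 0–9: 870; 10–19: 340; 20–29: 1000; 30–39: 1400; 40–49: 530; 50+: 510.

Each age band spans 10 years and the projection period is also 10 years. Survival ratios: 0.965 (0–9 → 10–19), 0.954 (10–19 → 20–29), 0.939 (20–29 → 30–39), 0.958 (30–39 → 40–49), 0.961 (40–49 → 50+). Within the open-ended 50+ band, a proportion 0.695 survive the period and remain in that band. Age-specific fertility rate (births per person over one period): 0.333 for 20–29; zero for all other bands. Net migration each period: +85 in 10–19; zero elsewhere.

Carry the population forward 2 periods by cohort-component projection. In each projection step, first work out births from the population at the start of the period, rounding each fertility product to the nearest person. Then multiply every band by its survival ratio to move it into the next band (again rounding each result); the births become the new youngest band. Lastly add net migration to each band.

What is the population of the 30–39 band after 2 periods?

— Period 1 —
Births: 1000 * 0.333 = 333
10–19: 870 * 0.965 = 840
20–29: 340 * 0.954 = 324
30–39: 1000 * 0.939 = 939
40–49: 1400 * 0.958 = 1341
50+: 530 * 0.961 + 510 * 0.695 = 509 + 354 = 863
Net migration: 10–19 + 85 → 925
→ [333, 925, 324, 939, 1341, 863]
— Period 2 —
Births: 324 * 0.333 = 108
10–19: 333 * 0.965 = 321
20–29: 925 * 0.954 = 882
30–39: 324 * 0.939 = 304
40–49: 939 * 0.958 = 900
50+: 1341 * 0.961 + 863 * 0.695 = 1289 + 600 = 1889
Net migration: 10–19 + 85 → 406
→ [108, 406, 882, 304, 900, 1889]

304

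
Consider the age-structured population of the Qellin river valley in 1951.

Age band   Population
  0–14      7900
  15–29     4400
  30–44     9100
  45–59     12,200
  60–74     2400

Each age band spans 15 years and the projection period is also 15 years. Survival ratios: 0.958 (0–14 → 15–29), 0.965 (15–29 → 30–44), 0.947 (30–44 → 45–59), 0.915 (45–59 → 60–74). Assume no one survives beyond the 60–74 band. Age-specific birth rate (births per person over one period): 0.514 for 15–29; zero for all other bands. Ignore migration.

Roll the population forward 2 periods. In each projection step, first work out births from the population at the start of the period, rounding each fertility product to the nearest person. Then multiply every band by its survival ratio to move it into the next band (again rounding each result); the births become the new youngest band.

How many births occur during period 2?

3890

(Bands numbered youngest = 1 to oldest = 5.)
— Period 1 —
Births: 4400 × 0.514 = 2262
Band 2: 7900 × 0.958 = 7568
Band 3: 4400 × 0.965 = 4246
Band 4: 9100 × 0.947 = 8618
Band 5: 12200 × 0.915 = 11163
Population now: 0–14=2262, 15–29=7568, 30–44=4246, 45–59=8618, 60–74=11163
— Period 2 —
Births: 7568 × 0.514 = 3890
Band 2: 2262 × 0.958 = 2167
Band 3: 7568 × 0.965 = 7303
Band 4: 4246 × 0.947 = 4021
Band 5: 8618 × 0.915 = 7885
Population now: 0–14=3890, 15–29=2167, 30–44=7303, 45–59=4021, 60–74=7885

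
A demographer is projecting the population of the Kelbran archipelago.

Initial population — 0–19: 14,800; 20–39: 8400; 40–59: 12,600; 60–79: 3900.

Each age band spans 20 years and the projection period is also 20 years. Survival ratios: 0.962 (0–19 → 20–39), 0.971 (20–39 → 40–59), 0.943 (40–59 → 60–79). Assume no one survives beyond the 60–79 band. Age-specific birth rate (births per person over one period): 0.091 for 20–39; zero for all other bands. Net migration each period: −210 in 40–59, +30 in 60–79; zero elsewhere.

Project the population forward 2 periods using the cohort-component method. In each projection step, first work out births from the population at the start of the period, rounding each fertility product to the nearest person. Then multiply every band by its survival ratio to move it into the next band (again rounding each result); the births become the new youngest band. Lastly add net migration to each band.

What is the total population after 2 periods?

After projecting period 1:
Births: 8400 * 0.091 = 764
20–39: 14800 * 0.962 = 14238
40–59: 8400 * 0.971 = 8156
60–79: 12600 * 0.943 = 11882
Net migration: 40–59 − 210 → 7946; 60–79 + 30 → 11912
→ [764, 14238, 7946, 11912]
After projecting period 2:
Births: 14238 * 0.091 = 1296
20–39: 764 * 0.962 = 735
40–59: 14238 * 0.971 = 13825
60–79: 7946 * 0.943 = 7493
Net migration: 40–59 − 210 → 13615; 60–79 + 30 → 7523
→ [1296, 735, 13615, 7523]
Total after period 2: 1296 + 735 + 13615 + 7523 = 23169

23169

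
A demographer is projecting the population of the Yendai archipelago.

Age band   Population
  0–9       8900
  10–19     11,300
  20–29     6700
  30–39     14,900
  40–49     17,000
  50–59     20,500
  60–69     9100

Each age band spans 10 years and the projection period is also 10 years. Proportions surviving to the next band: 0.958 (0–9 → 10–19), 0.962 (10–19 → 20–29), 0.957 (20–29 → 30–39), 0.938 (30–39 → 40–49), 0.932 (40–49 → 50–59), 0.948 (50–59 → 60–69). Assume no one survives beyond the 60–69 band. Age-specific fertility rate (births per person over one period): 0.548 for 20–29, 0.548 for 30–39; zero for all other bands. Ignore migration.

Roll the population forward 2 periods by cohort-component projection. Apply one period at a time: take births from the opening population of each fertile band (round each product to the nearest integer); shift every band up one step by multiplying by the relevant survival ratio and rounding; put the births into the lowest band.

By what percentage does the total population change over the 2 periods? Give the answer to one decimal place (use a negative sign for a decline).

-16.9

Let group 1 be 0–9 through group 7 = 60–69.
— Period 1 —
Births: 6700 × 0.548 = 3672  |  14900 × 0.548 = 8165 → total 11837
Group 2: 8900 × 0.958 = 8526
Group 3: 11300 × 0.962 = 10871
Group 4: 6700 × 0.957 = 6412
Group 5: 14900 × 0.938 = 13976
Group 6: 17000 × 0.932 = 15844
Group 7: 20500 × 0.948 = 19434
Giving 11837 / 8526 / 10871 / 6412 / 13976 / 15844 / 19434.
— Period 2 —
Births: 10871 × 0.548 = 5957  |  6412 × 0.548 = 3514 → total 9471
Group 2: 11837 × 0.958 = 11340
Group 3: 8526 × 0.962 = 8202
Group 4: 10871 × 0.957 = 10404
Group 5: 6412 × 0.938 = 6014
Group 6: 13976 × 0.932 = 13026
Group 7: 15844 × 0.948 = 15020
Giving 9471 / 11340 / 8202 / 10404 / 6014 / 13026 / 15020.
Total: 88400 → 73477; change = -14923; percentage change = -16.9%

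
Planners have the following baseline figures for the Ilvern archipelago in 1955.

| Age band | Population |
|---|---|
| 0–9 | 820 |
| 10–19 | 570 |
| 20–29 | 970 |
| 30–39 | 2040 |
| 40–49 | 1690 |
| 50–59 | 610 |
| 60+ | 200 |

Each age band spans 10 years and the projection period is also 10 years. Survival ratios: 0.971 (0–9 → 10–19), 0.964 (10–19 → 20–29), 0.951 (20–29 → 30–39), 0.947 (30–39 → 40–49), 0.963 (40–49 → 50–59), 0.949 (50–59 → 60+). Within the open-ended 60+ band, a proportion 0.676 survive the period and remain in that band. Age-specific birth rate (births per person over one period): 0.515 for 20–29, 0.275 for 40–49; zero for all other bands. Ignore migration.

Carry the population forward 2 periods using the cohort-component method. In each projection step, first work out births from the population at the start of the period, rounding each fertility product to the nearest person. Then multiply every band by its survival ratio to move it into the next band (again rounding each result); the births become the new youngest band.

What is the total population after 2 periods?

(Groups numbered youngest = 1 to oldest = 7.)
— Period 1 —
Births: 970 × 0.515 = 500  |  1690 × 0.275 = 465 — total 965
Group 2: 820 × 0.971 = 796
Group 3: 570 × 0.964 = 549
Group 4: 970 × 0.951 = 922
Group 5: 2040 × 0.947 = 1932
Group 6: 1690 × 0.963 = 1627
Group 7: 610 × 0.949 + 200 × 0.676 = 579 + 135 = 714
Population now: 0–9=965, 10–19=796, 20–29=549, 30–39=922, 40–49=1932, 50–59=1627, 60+=714
— Period 2 —
Births: 549 × 0.515 = 283  |  1932 × 0.275 = 531 — total 814
Group 2: 965 × 0.971 = 937
Group 3: 796 × 0.964 = 767
Group 4: 549 × 0.951 = 522
Group 5: 922 × 0.947 = 873
Group 6: 1932 × 0.963 = 1861
Group 7: 1627 × 0.949 + 714 × 0.676 = 1544 + 483 = 2027
Population now: 0–9=814, 10–19=937, 20–29=767, 30–39=522, 40–49=873, 50–59=1861, 60+=2027
Total after period 2: 814 + 937 + 767 + 522 + 873 + 1861 + 2027 = 7801

7801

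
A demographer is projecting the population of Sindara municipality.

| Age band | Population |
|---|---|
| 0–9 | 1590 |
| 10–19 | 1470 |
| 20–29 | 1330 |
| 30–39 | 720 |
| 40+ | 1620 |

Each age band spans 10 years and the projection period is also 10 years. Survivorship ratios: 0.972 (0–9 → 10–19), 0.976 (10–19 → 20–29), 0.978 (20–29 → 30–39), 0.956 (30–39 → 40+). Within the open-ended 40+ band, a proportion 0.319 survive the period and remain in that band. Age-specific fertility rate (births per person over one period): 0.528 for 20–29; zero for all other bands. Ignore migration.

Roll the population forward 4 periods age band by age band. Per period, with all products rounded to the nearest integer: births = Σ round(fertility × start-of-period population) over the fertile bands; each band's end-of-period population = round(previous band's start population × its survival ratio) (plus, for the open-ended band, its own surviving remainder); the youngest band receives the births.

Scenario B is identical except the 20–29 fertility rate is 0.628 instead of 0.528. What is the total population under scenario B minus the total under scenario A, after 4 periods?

553

After projecting period 1:
Births: 1330 × 0.528 = 702
10–19: 1590 × 0.972 = 1545
20–29: 1470 × 0.976 = 1435
30–39: 1330 × 0.978 = 1301
40+: 720 × 0.956 + 1620 × 0.319 = 688 + 517 = 1205
→ [702, 1545, 1435, 1301, 1205]
After projecting period 2:
Births: 1435 × 0.528 = 758
10–19: 702 × 0.972 = 682
20–29: 1545 × 0.976 = 1508
30–39: 1435 × 0.978 = 1403
40+: 1301 × 0.956 + 1205 × 0.319 = 1244 + 384 = 1628
→ [758, 682, 1508, 1403, 1628]
After projecting period 3:
Births: 1508 × 0.528 = 796
10–19: 758 × 0.972 = 737
20–29: 682 × 0.976 = 666
30–39: 1508 × 0.978 = 1475
40+: 1403 × 0.956 + 1628 × 0.319 = 1341 + 519 = 1860
→ [796, 737, 666, 1475, 1860]
After projecting period 4:
Births: 666 × 0.528 = 352
10–19: 796 × 0.972 = 774
20–29: 737 × 0.976 = 719
30–39: 666 × 0.978 = 651
40+: 1475 × 0.956 + 1860 × 0.319 = 1410 + 593 = 2003
→ [352, 774, 719, 651, 2003]
Scenario A total after 4 periods: 4499
Scenario B projection —
After projecting period 1:
Births: 1330 × 0.628 = 835
10–19: 1590 × 0.972 = 1545
20–29: 1470 × 0.976 = 1435
30–39: 1330 × 0.978 = 1301
40+: 720 × 0.956 + 1620 × 0.319 = 688 + 517 = 1205
→ [835, 1545, 1435, 1301, 1205]
After projecting period 2:
Births: 1435 × 0.628 = 901
10–19: 835 × 0.972 = 812
20–29: 1545 × 0.976 = 1508
30–39: 1435 × 0.978 = 1403
40+: 1301 × 0.956 + 1205 × 0.319 = 1244 + 384 = 1628
→ [901, 812, 1508, 1403, 1628]
After projecting period 3:
Births: 1508 × 0.628 = 947
10–19: 901 × 0.972 = 876
20–29: 812 × 0.976 = 793
30–39: 1508 × 0.978 = 1475
40+: 1403 × 0.956 + 1628 × 0.319 = 1341 + 519 = 1860
→ [947, 876, 793, 1475, 1860]
After projecting period 4:
Births: 793 × 0.628 = 498
10–19: 947 × 0.972 = 920
20–29: 876 × 0.976 = 855
30–39: 793 × 0.978 = 776
40+: 1475 × 0.956 + 1860 × 0.319 = 1410 + 593 = 2003
→ [498, 920, 855, 776, 2003]
Scenario B total after 4 periods: 5052
Difference B − A = 5052 − 4499 = 553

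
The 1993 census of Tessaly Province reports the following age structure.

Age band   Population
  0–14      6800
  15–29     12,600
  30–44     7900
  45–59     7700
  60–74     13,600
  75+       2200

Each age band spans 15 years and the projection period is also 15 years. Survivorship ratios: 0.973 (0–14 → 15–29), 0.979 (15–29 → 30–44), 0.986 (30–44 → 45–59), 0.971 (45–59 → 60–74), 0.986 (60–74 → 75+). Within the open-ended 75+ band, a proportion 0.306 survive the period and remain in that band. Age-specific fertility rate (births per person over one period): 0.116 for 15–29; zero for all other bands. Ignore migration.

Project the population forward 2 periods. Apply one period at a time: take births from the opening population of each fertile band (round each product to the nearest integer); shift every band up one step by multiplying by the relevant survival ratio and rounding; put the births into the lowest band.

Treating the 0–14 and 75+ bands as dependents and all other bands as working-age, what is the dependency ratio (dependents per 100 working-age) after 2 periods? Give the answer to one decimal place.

(Groups numbered youngest = 1 to oldest = 6.)
Period 1.
Births: 12600 * 0.116 = 1462
Group 2: 6800 * 0.973 = 6616
Group 3: 12600 * 0.979 = 12335
Group 4: 7900 * 0.986 = 7789
Group 5: 7700 * 0.971 = 7477
Group 6: 13600 * 0.986 + 2200 * 0.306 = 13410 + 673 = 14083
Population now: 0–14=1462, 15–29=6616, 30–44=12335, 45–59=7789, 60–74=7477, 75+=14083
Period 2.
Births: 6616 * 0.116 = 767
Group 2: 1462 * 0.973 = 1423
Group 3: 6616 * 0.979 = 6477
Group 4: 12335 * 0.986 = 12162
Group 5: 7789 * 0.971 = 7563
Group 6: 7477 * 0.986 + 14083 * 0.306 = 7372 + 4309 = 11681
Population now: 0–14=767, 15–29=1423, 30–44=6477, 45–59=12162, 60–74=7563, 75+=11681
Dependents (band 0–14 + band 75+) = 767 + 11681 = 12448; working-age = 27625; ratio = 12448/27625 × 100 = 45.1

45.1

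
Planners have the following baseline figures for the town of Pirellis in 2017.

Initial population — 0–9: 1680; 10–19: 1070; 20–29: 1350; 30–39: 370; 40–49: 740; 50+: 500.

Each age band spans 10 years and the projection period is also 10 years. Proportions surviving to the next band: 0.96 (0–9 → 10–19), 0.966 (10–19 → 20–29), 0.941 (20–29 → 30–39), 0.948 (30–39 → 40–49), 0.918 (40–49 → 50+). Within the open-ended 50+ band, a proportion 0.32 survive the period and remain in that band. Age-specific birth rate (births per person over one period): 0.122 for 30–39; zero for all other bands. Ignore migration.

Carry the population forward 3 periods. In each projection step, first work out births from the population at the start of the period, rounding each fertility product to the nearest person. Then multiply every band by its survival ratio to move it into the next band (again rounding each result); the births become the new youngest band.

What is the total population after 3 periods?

3992

— Period 1 —
Births: 370 × 0.122 = 45
10–19: 1680 × 0.96 = 1613
20–29: 1070 × 0.966 = 1034
30–39: 1350 × 0.941 = 1270
40–49: 370 × 0.948 = 351
50+: 740 × 0.918 + 500 × 0.32 = 679 + 160 = 839
Giving 45 / 1613 / 1034 / 1270 / 351 / 839.
— Period 2 —
Births: 1270 × 0.122 = 155
10–19: 45 × 0.96 = 43
20–29: 1613 × 0.966 = 1558
30–39: 1034 × 0.941 = 973
40–49: 1270 × 0.948 = 1204
50+: 351 × 0.918 + 839 × 0.32 = 322 + 268 = 590
Giving 155 / 43 / 1558 / 973 / 1204 / 590.
— Period 3 —
Births: 973 × 0.122 = 119
10–19: 155 × 0.96 = 149
20–29: 43 × 0.966 = 42
30–39: 1558 × 0.941 = 1466
40–49: 973 × 0.948 = 922
50+: 1204 × 0.918 + 590 × 0.32 = 1105 + 189 = 1294
Giving 119 / 149 / 42 / 1466 / 922 / 1294.
Total after period 3: 119 + 149 + 42 + 1466 + 922 + 1294 = 3992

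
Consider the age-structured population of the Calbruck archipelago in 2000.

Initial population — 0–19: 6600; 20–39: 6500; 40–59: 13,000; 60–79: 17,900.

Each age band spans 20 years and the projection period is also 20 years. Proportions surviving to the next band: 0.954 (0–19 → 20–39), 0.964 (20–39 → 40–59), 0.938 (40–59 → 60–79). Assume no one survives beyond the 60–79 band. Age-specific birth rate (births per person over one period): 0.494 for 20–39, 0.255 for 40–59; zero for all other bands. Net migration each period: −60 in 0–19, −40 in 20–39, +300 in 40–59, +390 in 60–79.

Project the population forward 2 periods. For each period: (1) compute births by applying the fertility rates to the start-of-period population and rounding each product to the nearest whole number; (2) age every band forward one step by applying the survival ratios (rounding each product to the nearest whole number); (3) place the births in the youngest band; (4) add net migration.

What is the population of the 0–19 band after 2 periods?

Let band 1 be 0–19 through band 4 = 60–79.
Period 1:
Births: 6500 × 0.494 = 3211 ; 13000 × 0.255 = 3315 — total 6526
Band 2: 6600 × 0.954 = 6296
Band 3: 6500 × 0.964 = 6266
Band 4: 13000 × 0.938 = 12194
Net migration: Band 1 − 60 → 6466; Band 2 − 40 → 6256; Band 3 + 300 → 6566; Band 4 + 390 → 12584
End of period: [6466, 6256, 6566, 12584]
Period 2:
Births: 6256 × 0.494 = 3090 ; 6566 × 0.255 = 1674 — total 4764
Band 2: 6466 × 0.954 = 6169
Band 3: 6256 × 0.964 = 6031
Band 4: 6566 × 0.938 = 6159
Net migration: Band 1 − 60 → 4704; Band 2 − 40 → 6129; Band 3 + 300 → 6331; Band 4 + 390 → 6549
End of period: [4704, 6129, 6331, 6549]

4704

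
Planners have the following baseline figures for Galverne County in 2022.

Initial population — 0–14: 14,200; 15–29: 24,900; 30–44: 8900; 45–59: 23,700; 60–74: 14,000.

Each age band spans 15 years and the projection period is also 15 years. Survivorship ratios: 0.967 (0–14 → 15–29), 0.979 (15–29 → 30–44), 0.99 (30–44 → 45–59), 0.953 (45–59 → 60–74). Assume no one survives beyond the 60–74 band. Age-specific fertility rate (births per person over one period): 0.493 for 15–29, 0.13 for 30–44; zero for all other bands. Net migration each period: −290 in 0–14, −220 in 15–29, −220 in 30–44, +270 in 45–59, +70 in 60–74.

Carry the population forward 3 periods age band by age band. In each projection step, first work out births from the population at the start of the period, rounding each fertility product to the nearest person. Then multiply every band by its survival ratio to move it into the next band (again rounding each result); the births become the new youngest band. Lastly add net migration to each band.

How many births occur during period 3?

Numbering the groups 1..5 from youngest to oldest:
Period 1.
Births: 24900 × 0.493 = 12276 ; 8900 × 0.13 = 1157 → total 13433
Group 2: 14200 × 0.967 = 13731
Group 3: 24900 × 0.979 = 24377
Group 4: 8900 × 0.99 = 8811
Group 5: 23700 × 0.953 = 22586
Net migration: Group 1 − 290 → 13143; Group 2 − 220 → 13511; Group 3 − 220 → 24157; Group 4 + 270 → 9081; Group 5 + 70 → 22656
→ [13143, 13511, 24157, 9081, 22656]
Period 2.
Births: 13511 × 0.493 = 6661 ; 24157 × 0.13 = 3140 → total 9801
Group 2: 13143 × 0.967 = 12709
Group 3: 13511 × 0.979 = 13227
Group 4: 24157 × 0.99 = 23915
Group 5: 9081 × 0.953 = 8654
Net migration: Group 1 − 290 → 9511; Group 2 − 220 → 12489; Group 3 − 220 → 13007; Group 4 + 270 → 24185; Group 5 + 70 → 8724
→ [9511, 12489, 13007, 24185, 8724]
Period 3.
Births: 12489 × 0.493 = 6157 ; 13007 × 0.13 = 1691 → total 7848
Group 2: 9511 × 0.967 = 9197
Group 3: 12489 × 0.979 = 12227
Group 4: 13007 × 0.99 = 12877
Group 5: 24185 × 0.953 = 23048
Net migration: Group 1 − 290 → 7558; Group 2 − 220 → 8977; Group 3 − 220 → 12007; Group 4 + 270 → 13147; Group 5 + 70 → 23118
→ [7558, 8977, 12007, 13147, 23118]

7848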